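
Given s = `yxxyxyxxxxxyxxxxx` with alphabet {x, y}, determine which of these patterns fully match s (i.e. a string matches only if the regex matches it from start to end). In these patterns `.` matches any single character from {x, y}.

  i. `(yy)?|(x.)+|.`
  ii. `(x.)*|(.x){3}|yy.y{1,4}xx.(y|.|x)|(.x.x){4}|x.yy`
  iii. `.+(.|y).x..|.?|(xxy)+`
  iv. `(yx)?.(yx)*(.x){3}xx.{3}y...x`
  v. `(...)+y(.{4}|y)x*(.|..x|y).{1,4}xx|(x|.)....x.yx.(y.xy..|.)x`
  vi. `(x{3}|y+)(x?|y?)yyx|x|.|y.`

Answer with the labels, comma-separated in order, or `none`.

iii, v

i → no match
ii → no match
iii → match
iv → no match
v → match
vi → no match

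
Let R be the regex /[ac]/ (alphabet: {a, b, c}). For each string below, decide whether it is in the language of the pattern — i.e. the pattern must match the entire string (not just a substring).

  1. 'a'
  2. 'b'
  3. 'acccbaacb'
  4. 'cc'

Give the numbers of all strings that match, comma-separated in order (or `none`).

1

1 → match
2 → no match
3 → no match
4 → no match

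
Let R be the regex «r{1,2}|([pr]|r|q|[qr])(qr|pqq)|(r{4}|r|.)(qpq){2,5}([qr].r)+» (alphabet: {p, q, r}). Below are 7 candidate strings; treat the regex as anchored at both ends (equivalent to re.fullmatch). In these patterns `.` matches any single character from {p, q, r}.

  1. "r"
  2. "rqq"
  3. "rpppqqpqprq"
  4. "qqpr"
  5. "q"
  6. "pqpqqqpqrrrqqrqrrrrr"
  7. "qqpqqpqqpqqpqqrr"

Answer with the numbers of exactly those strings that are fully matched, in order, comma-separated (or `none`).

1, 7

1 → match
2 → no match
3 → no match
4 → no match
5 → no match
6 → no match
7 → match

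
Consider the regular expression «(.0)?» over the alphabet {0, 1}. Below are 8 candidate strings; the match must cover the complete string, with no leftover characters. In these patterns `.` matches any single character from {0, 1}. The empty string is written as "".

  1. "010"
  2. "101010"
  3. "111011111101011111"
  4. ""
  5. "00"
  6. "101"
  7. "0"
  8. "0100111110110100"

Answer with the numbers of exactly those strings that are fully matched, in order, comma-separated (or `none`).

1 → no match
2 → no match
3 → no match
4 → match
5 → match
6 → no match
7 → no match
8 → no match

4, 5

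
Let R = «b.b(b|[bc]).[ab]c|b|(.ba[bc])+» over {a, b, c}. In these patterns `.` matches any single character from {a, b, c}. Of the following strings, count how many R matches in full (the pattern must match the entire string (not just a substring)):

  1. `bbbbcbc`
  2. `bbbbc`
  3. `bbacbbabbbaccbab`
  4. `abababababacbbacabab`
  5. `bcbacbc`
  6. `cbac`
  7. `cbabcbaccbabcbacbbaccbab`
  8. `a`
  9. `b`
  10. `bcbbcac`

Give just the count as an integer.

1 → match
2 → no match
3 → match
4 → match
5 → no match
6 → match
7 → match
8 → no match
9 → match
10 → match
Total matched: 7

7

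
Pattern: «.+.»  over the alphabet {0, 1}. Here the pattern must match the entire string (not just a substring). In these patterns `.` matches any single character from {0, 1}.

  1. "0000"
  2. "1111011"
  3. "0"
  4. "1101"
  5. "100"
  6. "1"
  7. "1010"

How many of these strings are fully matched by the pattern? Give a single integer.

5

1 → match
2 → match
3 → no match
4 → match
5 → match
6 → no match
7 → match
Total matched: 5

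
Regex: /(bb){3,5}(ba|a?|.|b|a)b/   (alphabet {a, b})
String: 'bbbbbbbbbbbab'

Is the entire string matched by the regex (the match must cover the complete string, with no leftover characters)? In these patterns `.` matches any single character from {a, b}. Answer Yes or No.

Yes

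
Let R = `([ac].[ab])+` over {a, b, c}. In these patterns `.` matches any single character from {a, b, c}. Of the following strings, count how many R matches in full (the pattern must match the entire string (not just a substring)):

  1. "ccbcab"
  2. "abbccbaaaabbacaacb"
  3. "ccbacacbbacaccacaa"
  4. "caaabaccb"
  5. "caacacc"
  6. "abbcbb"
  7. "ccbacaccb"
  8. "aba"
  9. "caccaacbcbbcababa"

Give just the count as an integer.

1 → match
2 → match
3 → match
4 → match
5 → no match
6 → match
7 → match
8 → match
9 → no match
Total matched: 7

7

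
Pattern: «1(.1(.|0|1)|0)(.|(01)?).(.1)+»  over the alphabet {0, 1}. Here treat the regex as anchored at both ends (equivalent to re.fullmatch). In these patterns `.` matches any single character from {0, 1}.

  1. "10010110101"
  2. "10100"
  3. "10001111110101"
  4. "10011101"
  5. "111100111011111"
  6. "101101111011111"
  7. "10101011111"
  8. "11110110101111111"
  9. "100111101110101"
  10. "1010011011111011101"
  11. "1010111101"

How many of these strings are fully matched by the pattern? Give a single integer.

10

1 → match
2 → no match — must end with "1"
3 → match
4 → match
5 → match
6 → match
7 → match
8 → match
9 → match
10 → match
11 → match
Total matched: 10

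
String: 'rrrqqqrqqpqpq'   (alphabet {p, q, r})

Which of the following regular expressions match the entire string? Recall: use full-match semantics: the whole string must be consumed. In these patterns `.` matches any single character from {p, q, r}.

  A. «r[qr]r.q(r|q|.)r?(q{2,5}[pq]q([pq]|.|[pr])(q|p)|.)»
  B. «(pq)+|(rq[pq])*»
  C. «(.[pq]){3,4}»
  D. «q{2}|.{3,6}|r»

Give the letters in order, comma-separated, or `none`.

A → match
B → no match
C → no match
D → no match

A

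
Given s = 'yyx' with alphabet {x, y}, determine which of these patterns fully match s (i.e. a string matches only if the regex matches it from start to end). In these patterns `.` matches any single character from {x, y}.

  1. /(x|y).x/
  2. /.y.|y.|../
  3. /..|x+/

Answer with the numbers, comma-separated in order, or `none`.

1 → match
2 → match
3 → no match

1, 2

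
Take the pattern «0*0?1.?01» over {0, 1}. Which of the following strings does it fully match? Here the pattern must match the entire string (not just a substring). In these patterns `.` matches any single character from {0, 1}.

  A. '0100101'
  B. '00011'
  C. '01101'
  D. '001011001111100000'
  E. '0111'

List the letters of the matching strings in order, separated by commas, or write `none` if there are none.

C

A → no match
B → no match — must end with '01'
C → match
D → no match — must end with '01'
E → no match — must end with '01'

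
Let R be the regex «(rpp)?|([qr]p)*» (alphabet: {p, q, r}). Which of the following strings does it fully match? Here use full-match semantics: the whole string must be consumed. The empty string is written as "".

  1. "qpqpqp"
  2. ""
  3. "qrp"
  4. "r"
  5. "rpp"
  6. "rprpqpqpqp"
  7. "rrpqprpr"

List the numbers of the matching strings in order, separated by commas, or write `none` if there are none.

1 → match
2 → match
3 → no match
4 → no match
5 → match
6 → match
7 → no match

1, 2, 5, 6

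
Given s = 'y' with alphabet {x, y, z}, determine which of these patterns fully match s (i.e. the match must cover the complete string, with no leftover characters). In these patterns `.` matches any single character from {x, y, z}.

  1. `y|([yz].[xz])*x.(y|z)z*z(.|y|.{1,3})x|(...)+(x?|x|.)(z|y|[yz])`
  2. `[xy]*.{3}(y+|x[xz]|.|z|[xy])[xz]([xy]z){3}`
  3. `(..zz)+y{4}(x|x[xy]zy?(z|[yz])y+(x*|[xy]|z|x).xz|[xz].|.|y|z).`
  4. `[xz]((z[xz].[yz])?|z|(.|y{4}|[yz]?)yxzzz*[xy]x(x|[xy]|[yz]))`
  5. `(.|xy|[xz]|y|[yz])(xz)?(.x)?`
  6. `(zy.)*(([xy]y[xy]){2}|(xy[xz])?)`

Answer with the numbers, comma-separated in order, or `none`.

1, 5

1 → match
2 → no match — must end with 'z'
3 → no match
4 → no match
5 → match
6 → no match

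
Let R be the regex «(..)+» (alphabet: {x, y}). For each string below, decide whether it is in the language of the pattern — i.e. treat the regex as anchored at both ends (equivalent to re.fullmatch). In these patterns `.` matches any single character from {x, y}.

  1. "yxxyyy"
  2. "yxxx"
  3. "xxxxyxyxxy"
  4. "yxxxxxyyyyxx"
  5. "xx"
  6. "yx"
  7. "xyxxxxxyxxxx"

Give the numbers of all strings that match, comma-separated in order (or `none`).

1, 2, 3, 4, 5, 6, 7

1 → match
2 → match
3 → match
4 → match
5 → match
6 → match
7 → match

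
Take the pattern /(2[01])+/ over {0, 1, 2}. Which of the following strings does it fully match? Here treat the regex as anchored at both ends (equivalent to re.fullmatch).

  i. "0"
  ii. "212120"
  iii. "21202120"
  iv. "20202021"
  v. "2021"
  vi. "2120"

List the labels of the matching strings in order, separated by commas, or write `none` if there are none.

ii, iii, iv, v, vi

i. "0" → no match — must start with "2"
ii. "212120" → match
iii. "21202120" → match
iv. "20202021" → match
v. "2021" → match
vi. "2120" → match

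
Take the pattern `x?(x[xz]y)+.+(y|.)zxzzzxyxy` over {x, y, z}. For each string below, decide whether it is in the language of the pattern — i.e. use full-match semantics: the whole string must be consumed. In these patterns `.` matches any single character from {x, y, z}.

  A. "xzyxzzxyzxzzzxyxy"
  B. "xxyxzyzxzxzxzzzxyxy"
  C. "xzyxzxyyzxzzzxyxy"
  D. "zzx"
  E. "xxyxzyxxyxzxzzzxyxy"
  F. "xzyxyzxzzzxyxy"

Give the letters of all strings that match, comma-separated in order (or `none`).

A → match
B → match
C → match
D. "zzx" → no match — must end with "zxzzzxyxy"
E → match
F → match

A, B, C, E, F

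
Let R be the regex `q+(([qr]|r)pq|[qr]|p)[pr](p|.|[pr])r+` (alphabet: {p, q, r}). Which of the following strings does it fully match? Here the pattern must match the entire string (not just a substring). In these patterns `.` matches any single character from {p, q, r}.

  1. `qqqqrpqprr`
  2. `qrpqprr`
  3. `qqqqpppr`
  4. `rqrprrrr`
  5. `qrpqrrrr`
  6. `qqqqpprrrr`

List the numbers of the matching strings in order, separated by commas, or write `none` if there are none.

1 → match
2 → match
3 → match
4 → no match — must start with `q`
5 → match
6 → match

1, 2, 3, 5, 6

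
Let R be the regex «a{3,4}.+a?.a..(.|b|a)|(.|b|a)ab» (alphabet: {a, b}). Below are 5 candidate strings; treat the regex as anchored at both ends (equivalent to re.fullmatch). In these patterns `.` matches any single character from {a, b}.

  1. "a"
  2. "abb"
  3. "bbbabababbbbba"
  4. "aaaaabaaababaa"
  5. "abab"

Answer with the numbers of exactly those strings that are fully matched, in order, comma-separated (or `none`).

4

1 → no match
2 → no match
3 → no match
4 → match
5 → no match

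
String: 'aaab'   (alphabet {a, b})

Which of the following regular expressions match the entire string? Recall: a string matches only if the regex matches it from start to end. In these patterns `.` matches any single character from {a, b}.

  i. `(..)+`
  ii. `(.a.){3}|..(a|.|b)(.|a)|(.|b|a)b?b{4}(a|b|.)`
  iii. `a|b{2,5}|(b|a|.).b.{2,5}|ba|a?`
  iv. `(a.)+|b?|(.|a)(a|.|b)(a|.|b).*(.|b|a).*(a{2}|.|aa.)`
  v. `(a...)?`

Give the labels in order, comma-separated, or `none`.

i, ii, iv, v

i → match
ii → match
iii → no match
iv → match
v → match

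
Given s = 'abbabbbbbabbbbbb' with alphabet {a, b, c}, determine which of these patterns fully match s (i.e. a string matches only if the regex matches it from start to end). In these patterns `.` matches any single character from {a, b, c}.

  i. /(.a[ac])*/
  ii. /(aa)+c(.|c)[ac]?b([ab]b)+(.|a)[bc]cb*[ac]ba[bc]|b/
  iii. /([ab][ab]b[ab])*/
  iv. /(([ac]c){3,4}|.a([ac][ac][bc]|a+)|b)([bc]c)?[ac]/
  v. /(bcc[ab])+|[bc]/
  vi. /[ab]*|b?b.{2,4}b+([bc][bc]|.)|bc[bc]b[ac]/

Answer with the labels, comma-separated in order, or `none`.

iii, vi

i → no match
ii → no match
iii → match
iv → no match
v → no match
vi → match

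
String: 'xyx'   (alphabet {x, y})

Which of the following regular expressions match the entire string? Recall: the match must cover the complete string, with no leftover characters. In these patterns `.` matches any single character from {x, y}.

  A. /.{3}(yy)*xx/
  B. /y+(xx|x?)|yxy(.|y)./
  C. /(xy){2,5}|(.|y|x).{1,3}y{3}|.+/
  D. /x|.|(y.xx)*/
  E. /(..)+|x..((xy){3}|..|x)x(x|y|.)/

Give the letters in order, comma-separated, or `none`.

C

A → no match — must end with 'xx'
B → no match
C → match
D → no match
E → no match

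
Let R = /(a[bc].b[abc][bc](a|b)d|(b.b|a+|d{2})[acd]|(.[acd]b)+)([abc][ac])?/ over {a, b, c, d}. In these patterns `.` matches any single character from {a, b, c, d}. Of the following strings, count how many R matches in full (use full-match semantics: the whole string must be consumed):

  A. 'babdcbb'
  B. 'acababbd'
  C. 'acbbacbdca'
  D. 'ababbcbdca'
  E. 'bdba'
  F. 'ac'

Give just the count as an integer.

A → no match
B → match
C → match
D → match
E → match
F → match
Total matched: 5

5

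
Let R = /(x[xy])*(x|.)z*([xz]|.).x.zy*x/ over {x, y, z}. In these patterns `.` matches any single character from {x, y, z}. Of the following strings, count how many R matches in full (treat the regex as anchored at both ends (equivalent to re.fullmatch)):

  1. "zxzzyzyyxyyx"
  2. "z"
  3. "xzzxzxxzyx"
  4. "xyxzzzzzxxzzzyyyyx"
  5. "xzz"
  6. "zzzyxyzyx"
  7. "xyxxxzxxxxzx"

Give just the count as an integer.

1 → no match
2 → no match — must end with "x"
3 → match
4 → no match
5 → no match — must end with "x"
6 → match
7 → match
Total matched: 3

3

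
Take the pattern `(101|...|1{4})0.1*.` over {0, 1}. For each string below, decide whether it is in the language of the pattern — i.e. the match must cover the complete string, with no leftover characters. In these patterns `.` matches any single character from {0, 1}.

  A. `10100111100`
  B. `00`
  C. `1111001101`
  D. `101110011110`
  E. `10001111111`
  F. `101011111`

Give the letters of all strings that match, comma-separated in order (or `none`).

E, F

A. `10100111100` → no match
B. `00` → no match
C. `1111001101` → no match
D. `101110011110` → no match
E. `10001111111` → match
F. `101011111` → match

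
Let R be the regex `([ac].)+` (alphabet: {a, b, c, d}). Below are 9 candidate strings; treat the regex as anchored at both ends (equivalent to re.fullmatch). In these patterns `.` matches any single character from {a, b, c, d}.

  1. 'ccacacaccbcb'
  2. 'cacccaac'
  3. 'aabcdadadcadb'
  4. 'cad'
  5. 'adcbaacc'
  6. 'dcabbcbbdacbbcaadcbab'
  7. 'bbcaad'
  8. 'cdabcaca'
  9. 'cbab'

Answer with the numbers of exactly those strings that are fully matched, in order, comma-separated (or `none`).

1, 2, 5, 8, 9

1 → match
2 → match
3 → no match
4 → no match
5 → match
6 → no match
7 → no match
8 → match
9 → match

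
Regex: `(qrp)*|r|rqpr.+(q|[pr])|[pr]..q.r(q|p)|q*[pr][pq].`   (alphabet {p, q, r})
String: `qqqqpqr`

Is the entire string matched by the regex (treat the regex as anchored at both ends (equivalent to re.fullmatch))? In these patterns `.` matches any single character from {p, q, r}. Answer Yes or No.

Yes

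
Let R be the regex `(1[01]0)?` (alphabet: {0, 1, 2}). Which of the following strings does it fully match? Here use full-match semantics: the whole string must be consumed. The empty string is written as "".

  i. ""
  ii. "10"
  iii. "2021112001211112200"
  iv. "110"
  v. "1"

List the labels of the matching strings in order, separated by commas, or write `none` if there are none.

i, iv

i. "" → match
ii. "10" → no match
iii → no match
iv. "110" → match
v. "1" → no match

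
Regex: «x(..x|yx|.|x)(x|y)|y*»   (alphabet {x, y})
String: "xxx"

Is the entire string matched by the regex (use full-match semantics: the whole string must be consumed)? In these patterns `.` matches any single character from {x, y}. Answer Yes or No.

Yes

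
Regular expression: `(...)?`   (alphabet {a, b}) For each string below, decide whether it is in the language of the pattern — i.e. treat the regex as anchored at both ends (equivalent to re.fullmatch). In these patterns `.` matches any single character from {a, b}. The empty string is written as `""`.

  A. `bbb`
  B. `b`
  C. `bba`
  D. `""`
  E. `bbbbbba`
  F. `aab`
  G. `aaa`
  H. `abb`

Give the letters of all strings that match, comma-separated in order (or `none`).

A → match
B → no match
C → match
D → match
E → no match
F → match
G → match
H → match

A, C, D, F, G, H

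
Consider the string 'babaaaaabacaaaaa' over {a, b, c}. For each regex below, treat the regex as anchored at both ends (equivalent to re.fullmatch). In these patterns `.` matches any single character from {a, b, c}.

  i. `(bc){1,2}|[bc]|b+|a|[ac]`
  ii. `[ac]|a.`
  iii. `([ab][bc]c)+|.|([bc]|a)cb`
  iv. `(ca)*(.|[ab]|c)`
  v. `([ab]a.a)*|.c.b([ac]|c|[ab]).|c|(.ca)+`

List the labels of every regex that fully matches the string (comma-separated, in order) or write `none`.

i → no match
ii → no match
iii → no match
iv → no match
v → match

v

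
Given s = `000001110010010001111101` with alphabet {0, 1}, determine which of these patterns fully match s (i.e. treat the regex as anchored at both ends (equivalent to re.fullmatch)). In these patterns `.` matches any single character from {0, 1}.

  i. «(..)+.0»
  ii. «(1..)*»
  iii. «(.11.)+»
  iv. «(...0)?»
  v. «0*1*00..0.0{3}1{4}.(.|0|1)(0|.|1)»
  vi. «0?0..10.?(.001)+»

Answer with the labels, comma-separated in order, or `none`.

v

i → no match — must end with `0`
ii → no match
iii → no match
iv → no match
v → match
vi → no match — must end with `001`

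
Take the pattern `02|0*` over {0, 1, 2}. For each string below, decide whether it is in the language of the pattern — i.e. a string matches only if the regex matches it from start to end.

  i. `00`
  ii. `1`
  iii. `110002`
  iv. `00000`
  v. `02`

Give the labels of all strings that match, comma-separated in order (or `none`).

i → match
ii → no match
iii → no match
iv → match
v → match

i, iv, v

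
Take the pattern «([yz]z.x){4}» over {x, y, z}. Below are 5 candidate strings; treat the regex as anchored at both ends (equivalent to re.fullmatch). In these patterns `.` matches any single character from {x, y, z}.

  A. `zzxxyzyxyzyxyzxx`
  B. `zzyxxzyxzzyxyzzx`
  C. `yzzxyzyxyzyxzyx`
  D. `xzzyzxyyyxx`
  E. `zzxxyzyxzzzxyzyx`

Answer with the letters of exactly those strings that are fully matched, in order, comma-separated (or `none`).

A → match
B → no match
C → no match
D. `xzzyzxyyyxx` → no match
E → match

A, E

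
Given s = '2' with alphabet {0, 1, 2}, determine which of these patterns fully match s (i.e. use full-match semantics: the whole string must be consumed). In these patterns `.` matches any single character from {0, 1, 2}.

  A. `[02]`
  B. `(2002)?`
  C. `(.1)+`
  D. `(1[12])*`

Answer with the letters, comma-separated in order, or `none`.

A

A → match
B → no match
C → no match — must end with '1'
D → no match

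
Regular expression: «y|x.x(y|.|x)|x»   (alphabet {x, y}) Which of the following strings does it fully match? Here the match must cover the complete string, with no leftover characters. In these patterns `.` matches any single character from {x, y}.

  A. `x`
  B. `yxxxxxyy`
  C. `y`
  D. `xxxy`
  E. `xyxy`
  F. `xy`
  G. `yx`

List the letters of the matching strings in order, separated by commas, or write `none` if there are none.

A, C, D, E

A → match
B → no match
C → match
D → match
E → match
F → no match
G → no match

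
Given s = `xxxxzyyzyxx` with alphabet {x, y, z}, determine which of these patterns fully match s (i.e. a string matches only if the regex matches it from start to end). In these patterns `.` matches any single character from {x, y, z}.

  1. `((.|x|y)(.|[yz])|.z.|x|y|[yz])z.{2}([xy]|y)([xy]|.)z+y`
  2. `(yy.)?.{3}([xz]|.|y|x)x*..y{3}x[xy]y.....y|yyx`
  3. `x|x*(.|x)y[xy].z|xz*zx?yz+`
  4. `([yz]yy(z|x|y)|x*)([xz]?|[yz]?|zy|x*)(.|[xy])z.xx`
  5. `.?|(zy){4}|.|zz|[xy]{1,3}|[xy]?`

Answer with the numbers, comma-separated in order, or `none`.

1 → no match — must end with `zy`
2 → no match
3 → no match
4 → match
5 → no match

4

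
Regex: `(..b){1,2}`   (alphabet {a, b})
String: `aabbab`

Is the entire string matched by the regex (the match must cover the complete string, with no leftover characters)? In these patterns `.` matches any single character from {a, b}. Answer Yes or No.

Yes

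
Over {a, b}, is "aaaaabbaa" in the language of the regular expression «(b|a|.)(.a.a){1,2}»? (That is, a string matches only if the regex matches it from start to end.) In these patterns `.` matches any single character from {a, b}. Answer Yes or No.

No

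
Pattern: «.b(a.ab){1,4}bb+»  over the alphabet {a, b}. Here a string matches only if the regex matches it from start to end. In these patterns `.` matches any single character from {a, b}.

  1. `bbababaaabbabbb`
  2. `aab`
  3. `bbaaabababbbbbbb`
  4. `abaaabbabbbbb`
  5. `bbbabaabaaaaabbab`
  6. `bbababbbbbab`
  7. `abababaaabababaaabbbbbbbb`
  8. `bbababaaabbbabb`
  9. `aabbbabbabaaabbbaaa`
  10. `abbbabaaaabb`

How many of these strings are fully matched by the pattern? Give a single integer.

2

1 → no match
2 → no match
3 → match
4 → no match
5 → no match
6 → no match
7 → match
8 → no match
9 → no match — must end with `b`
10 → no match
Total matched: 2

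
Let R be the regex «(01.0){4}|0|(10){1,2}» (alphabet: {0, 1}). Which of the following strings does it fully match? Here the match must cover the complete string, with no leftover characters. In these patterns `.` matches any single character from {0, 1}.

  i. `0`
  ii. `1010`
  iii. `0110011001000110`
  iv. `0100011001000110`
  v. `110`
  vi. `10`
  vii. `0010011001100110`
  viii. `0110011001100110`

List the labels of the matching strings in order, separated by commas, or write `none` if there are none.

i, ii, iii, iv, vi, viii

i. `0` → match
ii. `1010` → match
iii → match
iv → match
v. `110` → no match
vi. `10` → match
vii → no match
viii → match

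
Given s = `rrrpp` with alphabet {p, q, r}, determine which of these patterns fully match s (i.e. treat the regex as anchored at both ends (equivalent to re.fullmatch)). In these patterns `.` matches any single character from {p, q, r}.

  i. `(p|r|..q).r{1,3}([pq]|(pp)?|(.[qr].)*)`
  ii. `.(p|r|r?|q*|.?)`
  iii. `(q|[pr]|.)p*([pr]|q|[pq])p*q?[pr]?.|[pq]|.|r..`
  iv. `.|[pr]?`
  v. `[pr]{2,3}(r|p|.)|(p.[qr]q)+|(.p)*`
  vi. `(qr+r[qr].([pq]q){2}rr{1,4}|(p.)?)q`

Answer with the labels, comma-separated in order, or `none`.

i

i → match
ii → no match
iii → no match
iv → no match
v → no match
vi → no match — must end with `q`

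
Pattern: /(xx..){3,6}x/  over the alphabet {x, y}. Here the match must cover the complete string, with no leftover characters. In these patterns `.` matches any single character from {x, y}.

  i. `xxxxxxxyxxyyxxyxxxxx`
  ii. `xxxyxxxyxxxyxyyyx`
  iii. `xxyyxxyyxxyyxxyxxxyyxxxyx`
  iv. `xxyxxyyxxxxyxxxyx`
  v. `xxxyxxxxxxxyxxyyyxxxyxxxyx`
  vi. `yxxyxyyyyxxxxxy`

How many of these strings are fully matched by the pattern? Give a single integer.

1

i → no match
ii → no match
iii → match
iv → no match
v → no match
vi → no match — must start with `xx`
Total matched: 1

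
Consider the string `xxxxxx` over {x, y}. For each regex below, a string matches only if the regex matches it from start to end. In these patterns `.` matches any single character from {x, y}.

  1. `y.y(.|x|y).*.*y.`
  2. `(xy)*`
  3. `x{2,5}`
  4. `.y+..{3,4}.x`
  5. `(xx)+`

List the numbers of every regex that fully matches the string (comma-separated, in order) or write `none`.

5

1 → no match — must start with `y`
2 → no match
3 → no match
4 → no match
5 → match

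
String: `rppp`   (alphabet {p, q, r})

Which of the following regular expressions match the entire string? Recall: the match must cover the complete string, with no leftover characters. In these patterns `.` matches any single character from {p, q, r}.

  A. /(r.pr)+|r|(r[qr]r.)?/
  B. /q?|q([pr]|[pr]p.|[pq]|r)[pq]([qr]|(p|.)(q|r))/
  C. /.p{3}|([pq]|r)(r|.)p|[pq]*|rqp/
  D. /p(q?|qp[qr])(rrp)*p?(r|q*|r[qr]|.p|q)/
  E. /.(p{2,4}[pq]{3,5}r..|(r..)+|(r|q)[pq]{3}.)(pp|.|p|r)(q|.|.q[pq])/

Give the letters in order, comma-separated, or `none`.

C

A → no match
B → no match
C → match
D → no match — must start with `p`
E → no match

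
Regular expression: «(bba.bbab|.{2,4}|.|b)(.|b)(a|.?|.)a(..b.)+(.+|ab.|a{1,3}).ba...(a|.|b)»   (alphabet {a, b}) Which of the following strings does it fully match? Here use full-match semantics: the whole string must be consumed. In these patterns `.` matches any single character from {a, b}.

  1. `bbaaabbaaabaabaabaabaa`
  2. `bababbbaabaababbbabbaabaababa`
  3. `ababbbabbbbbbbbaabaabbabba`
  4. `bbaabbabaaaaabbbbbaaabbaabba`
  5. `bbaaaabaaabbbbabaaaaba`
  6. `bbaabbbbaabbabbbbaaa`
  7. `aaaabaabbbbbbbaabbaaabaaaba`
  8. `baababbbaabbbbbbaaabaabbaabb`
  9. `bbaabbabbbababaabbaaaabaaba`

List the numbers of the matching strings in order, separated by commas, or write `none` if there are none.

1 → match
2 → no match
3 → no match
4 → match
5 → no match
6 → no match
7 → match
8 → no match
9 → no match

1, 4, 7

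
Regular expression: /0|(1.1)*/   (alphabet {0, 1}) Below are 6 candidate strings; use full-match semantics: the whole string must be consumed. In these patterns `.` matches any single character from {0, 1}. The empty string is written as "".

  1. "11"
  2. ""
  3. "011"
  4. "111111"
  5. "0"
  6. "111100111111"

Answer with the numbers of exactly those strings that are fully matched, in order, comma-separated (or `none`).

2, 4, 5

1 → no match
2 → match
3 → no match
4 → match
5 → match
6 → no match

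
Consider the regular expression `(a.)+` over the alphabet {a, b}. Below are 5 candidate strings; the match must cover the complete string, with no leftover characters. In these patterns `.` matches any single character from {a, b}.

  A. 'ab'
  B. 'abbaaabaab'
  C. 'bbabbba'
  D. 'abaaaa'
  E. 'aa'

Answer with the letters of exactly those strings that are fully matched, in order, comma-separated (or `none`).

A. 'ab' → match
B. 'abbaaabaab' → no match
C. 'bbabbba' → no match — must start with 'a'
D. 'abaaaa' → match
E. 'aa' → match

A, D, E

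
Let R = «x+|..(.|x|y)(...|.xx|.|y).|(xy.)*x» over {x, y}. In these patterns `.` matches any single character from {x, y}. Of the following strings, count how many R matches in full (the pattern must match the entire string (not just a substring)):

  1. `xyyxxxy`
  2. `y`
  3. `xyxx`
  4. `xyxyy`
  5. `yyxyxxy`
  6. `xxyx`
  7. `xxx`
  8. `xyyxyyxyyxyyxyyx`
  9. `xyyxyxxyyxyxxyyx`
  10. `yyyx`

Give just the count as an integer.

7

1 → match
2 → no match
3 → match
4 → match
5 → match
6 → no match
7 → match
8 → match
9 → match
10 → no match
Total matched: 7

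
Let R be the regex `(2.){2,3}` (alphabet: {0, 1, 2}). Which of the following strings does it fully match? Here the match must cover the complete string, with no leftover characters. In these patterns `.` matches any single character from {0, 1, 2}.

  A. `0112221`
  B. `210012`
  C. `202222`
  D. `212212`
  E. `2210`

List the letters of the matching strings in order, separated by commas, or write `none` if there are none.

A → no match — must start with `2`
B → no match
C → match
D → no match
E → no match

C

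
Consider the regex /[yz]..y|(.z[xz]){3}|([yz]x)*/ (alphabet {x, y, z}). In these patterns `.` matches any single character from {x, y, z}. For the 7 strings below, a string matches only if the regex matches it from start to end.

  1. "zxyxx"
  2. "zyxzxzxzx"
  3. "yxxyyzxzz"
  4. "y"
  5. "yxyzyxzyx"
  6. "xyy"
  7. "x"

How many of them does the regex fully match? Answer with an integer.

1. "zxyxx" → no match
2. "zyxzxzxzx" → no match
3. "yxxyyzxzz" → no match
4. "y" → no match
5. "yxyzyxzyx" → no match
6. "xyy" → no match
7. "x" → no match
Total matched: 0

0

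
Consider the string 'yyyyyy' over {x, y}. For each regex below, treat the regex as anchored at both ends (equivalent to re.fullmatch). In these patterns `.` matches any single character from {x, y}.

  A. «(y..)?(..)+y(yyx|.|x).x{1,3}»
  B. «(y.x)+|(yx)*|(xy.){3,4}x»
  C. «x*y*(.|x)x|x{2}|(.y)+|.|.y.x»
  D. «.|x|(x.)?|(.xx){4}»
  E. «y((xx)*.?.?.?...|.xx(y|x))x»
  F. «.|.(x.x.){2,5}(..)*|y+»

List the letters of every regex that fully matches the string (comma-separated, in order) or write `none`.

A → no match — must end with 'x'
B → no match
C → match
D → no match
E → no match — must end with 'x'
F → match

C, F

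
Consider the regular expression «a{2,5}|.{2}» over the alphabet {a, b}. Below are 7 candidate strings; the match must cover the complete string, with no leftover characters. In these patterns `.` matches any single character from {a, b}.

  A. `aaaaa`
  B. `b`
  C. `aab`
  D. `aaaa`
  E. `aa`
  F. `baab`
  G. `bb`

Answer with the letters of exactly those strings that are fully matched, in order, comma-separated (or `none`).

A → match
B → no match
C → no match
D → match
E → match
F → no match
G → match

A, D, E, G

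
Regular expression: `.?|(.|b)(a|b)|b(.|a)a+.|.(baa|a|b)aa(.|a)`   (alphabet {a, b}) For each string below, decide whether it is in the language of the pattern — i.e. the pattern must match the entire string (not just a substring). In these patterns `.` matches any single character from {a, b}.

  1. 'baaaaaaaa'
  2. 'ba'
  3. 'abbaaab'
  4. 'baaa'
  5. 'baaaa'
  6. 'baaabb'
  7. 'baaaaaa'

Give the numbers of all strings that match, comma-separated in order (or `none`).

1 → match
2 → match
3 → no match
4 → match
5 → match
6 → no match
7 → match

1, 2, 4, 5, 7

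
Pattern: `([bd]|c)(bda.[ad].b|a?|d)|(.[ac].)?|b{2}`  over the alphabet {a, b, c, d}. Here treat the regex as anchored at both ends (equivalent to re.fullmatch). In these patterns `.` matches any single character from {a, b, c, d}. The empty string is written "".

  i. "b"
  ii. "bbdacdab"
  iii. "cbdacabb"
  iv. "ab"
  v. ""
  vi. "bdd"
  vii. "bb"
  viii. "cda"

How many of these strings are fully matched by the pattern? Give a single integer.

i → match
ii → match
iii → match
iv → no match
v → match
vi → no match
vii → match
viii → no match
Total matched: 5

5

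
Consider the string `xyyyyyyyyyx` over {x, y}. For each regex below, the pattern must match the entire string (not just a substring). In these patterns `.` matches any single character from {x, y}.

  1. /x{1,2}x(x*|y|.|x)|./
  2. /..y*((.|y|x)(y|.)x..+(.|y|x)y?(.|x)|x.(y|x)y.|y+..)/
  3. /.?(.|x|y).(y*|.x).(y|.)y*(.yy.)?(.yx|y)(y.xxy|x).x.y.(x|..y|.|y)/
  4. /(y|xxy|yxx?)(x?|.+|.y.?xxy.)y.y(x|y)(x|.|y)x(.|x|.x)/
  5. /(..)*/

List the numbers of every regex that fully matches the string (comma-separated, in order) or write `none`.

1 → no match
2 → match
3 → no match
4 → no match
5 → no match

2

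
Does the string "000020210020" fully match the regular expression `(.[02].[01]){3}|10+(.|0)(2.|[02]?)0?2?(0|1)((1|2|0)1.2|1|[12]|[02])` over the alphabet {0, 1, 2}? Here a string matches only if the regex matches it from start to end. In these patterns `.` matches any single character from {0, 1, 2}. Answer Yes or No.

Yes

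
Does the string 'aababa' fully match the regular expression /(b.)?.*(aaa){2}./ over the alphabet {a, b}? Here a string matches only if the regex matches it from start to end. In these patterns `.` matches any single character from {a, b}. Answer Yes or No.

No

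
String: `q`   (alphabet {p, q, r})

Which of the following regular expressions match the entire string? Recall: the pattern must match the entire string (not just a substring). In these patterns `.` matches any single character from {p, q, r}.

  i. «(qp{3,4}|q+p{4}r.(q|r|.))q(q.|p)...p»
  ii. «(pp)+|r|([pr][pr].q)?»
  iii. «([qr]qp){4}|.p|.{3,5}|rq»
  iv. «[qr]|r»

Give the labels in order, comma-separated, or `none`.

iv

i → no match — must end with `p`
ii → no match
iii → no match
iv → match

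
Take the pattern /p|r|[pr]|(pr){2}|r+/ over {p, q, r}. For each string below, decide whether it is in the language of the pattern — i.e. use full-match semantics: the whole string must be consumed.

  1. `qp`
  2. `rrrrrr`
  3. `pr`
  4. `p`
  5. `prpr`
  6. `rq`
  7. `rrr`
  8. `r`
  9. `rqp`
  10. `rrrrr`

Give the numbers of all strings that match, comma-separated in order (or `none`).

1 → no match
2 → match
3 → no match
4 → match
5 → match
6 → no match
7 → match
8 → match
9 → no match
10 → match

2, 4, 5, 7, 8, 10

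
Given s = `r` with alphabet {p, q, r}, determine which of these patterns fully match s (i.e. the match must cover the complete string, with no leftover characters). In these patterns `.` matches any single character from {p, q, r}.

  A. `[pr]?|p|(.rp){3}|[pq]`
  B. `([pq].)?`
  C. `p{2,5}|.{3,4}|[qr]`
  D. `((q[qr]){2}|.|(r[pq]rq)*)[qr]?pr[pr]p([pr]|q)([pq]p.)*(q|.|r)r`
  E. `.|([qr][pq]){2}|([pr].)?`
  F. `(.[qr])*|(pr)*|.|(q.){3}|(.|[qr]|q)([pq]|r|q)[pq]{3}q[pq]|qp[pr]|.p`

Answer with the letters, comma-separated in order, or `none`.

A → match
B → no match
C → match
D → no match
E → match
F → match

A, C, E, F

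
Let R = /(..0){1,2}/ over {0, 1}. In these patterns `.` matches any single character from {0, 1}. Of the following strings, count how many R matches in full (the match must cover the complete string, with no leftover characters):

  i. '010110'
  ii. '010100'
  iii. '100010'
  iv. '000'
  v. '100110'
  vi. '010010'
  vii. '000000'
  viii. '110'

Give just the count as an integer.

8

i → match
ii → match
iii → match
iv → match
v → match
vi → match
vii → match
viii → match
Total matched: 8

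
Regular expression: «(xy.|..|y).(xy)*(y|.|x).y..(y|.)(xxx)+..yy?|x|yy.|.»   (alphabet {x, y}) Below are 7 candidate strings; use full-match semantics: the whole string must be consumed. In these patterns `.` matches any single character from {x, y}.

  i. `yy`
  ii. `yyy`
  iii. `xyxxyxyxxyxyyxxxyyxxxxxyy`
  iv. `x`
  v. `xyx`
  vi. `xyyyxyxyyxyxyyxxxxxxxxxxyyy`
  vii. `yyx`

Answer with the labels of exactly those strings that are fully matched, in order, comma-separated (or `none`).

i → no match
ii → match
iii → no match
iv → match
v → no match
vi → match
vii → match

ii, iv, vi, vii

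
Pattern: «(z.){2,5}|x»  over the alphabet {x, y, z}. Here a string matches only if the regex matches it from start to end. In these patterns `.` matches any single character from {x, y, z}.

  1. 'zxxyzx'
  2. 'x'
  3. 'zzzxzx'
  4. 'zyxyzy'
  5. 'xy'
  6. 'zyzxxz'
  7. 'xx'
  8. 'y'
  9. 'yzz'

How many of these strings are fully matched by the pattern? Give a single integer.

2

1. 'zxxyzx' → no match
2. 'x' → match
3. 'zzzxzx' → match
4. 'zyxyzy' → no match
5. 'xy' → no match
6. 'zyzxxz' → no match
7. 'xx' → no match
8. 'y' → no match
9. 'yzz' → no match
Total matched: 2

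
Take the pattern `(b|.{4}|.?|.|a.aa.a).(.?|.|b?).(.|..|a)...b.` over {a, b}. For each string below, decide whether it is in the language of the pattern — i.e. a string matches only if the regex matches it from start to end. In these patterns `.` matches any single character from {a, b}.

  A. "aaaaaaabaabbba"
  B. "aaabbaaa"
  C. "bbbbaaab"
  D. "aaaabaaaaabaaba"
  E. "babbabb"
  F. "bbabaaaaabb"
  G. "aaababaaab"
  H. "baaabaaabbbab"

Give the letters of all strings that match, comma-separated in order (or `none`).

A → match
B → no match
C → no match
D → match
E → no match
F → match
G → no match
H → no match

A, D, F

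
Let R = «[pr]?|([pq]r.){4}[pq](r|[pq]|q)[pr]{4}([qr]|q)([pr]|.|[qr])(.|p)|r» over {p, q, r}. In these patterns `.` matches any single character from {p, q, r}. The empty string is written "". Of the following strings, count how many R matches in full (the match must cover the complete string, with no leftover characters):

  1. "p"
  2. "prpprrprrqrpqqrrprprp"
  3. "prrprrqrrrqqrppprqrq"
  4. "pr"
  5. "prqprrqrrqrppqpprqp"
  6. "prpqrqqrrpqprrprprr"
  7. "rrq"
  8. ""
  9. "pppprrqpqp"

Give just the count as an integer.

2

1 → match
2 → no match
3 → no match
4 → no match
5 → no match
6 → no match
7 → no match
8 → match
9 → no match
Total matched: 2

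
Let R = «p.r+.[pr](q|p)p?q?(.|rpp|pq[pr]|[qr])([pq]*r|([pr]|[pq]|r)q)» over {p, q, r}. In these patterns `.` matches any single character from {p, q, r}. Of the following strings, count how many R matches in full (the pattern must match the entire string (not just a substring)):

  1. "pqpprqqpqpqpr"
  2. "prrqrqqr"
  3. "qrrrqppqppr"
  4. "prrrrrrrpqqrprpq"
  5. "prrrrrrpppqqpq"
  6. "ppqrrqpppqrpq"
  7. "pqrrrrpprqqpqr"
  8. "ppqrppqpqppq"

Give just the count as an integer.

1 → no match
2 → match
3 → no match — must start with "p"
4 → no match
5 → match
6 → no match
7 → match
8 → no match
Total matched: 3

3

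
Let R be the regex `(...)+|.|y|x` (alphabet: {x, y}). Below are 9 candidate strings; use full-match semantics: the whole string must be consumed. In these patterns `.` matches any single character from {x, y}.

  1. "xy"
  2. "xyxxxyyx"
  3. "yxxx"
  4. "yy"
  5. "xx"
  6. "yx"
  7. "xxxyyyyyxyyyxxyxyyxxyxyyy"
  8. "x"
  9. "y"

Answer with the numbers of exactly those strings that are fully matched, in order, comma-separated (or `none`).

1 → no match
2 → no match
3 → no match
4 → no match
5 → no match
6 → no match
7 → no match
8 → match
9 → match

8, 9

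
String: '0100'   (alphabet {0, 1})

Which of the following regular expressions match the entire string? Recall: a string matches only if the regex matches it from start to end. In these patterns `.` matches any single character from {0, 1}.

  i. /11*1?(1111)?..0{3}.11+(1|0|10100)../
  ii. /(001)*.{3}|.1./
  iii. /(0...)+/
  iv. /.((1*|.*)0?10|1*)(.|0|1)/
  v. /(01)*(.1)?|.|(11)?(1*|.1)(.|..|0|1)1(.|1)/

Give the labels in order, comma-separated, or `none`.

iii, iv

i → no match — must start with '1'
ii → no match
iii → match
iv → match
v → no match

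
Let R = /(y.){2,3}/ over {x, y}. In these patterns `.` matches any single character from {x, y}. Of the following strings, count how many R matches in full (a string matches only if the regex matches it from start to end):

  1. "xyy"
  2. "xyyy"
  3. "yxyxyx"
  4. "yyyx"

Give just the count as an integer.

1 → no match — must start with "y"
2 → no match — must start with "y"
3 → match
4 → match
Total matched: 2

2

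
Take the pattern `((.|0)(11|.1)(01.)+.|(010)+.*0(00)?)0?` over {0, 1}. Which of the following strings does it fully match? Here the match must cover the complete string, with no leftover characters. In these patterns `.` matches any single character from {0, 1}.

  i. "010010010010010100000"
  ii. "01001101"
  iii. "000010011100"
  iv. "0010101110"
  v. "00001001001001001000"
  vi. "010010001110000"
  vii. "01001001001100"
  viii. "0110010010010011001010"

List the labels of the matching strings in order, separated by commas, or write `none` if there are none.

i, vi, vii

i → match
ii → no match
iii → no match
iv → no match
v → no match
vi → match
vii → match
viii → no match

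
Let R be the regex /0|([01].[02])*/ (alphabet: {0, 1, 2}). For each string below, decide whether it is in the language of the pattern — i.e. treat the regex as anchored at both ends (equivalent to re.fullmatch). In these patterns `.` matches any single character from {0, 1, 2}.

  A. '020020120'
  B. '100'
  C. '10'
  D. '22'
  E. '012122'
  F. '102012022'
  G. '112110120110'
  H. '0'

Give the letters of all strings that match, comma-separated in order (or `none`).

A → match
B → match
C → no match
D → no match
E → match
F → match
G → match
H → match

A, B, E, F, G, H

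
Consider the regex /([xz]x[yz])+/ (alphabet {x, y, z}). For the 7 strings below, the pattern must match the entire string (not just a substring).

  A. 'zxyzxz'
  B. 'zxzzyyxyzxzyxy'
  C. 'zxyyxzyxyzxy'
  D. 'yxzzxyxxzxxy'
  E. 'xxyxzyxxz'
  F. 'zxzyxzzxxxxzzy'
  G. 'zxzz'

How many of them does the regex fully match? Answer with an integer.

1

A. 'zxyzxz' → match
B → no match
C. 'zxyyxzyxyzxy' → no match
D. 'yxzzxyxxzxxy' → no match
E. 'xxyxzyxxz' → no match
F → no match
G. 'zxzz' → no match
Total matched: 1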